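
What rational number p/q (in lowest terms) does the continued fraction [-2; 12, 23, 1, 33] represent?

-18813/9814

Start with 33.
1 + 1/(33/1) = 1 + 1/33 = 34/33
23 + 1/(34/33) = 23 + 33/34 = 815/34
12 + 1/(815/34) = 12 + 34/815 = 9814/815
-2 + 1/(9814/815) = -2 + 815/9814 = -18813/9814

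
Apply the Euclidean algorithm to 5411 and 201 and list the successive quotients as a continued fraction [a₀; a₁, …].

[26; 1, 11, 1, 1, 3, 2]

5411 ÷ 201 → quotient 26, remainder 185
201 ÷ 185 → quotient 1, remainder 16
185 ÷ 16 → quotient 11, remainder 9
16 ÷ 9 → quotient 1, remainder 7
9 ÷ 7 → quotient 1, remainder 2
7 ÷ 2 → quotient 3, remainder 1
2 ÷ 1 → quotient 2, remainder 0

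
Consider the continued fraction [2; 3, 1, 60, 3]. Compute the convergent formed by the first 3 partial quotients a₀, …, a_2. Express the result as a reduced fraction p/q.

9/4

Starting at the tail and folding back:
Start with 1.
3 + 1/(1/1) = 3 + 1/1 = 4/1
2 + 1/(4/1) = 2 + 1/4 = 9/4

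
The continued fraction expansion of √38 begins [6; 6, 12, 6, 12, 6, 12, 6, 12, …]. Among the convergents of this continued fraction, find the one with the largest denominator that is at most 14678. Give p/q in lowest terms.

List convergents until the denominator exceeds the bound:
a_0 = 6: 6/1  (≤ bound)
a_1 = 6: 37/6  (≤ bound)
a_2 = 12: 450/73  (≤ bound)
a_3 = 6: 2737/444  (≤ bound)
a_4 = 12: 33294/5401  (≤ bound)
a_5 = 6: 202501/32850  (> 14678, stop)

33294/5401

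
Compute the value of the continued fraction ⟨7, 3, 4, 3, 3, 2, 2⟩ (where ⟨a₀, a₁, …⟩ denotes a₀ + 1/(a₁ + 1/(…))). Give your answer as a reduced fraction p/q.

5694/779

Build up convergents one term at a time:
a_0 = 7: 7/1
a_1 = 3: 22/3
a_2 = 4: 95/13
a_3 = 3: 307/42
a_4 = 3: 1016/139
a_5 = 2: 2339/320
a_6 = 2: 5694/779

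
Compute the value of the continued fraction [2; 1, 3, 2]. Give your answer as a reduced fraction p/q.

Build up convergents one term at a time:
a_0 = 2: 2/1
a_1 = 1: 3/1
a_2 = 3: 11/4
a_3 = 2: 25/9

25/9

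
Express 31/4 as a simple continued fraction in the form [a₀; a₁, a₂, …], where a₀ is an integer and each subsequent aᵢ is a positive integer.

[7; 1, 3]

Repeatedly divide and take the remainder:
31 = 7·4 + 3, so a_0 = 7
4 = 1·3 + 1, so a_1 = 1
3 = 3·1 + 0, so a_2 = 3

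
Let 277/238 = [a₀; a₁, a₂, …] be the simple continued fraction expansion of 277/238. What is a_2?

277 = 1·238 + 39, so a_0 = 1
238 = 6·39 + 4, so a_1 = 6
39 = 9·4 + 3, so a_2 = 9

9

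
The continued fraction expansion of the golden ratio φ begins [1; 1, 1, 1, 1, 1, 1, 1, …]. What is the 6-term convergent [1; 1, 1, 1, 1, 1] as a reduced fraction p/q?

Build up convergents one term at a time:
a_0 = 1: 1/1
a_1 = 1: 2/1
a_2 = 1: 3/2
a_3 = 1: 5/3
a_4 = 1: 8/5
a_5 = 1: 13/8

13/8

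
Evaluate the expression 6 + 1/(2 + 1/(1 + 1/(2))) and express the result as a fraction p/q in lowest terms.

51/8

Build up convergents one term at a time:
a_0 = 6: 6/1
a_1 = 2: 13/2
a_2 = 1: 19/3
a_3 = 2: 51/8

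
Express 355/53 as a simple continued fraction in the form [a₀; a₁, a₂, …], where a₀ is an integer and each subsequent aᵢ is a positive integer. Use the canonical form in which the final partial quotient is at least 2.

[6; 1, 2, 3, 5]

355 = 6·53 + 37, so a_0 = 6
53 = 1·37 + 16, so a_1 = 1
37 = 2·16 + 5, so a_2 = 2
16 = 3·5 + 1, so a_3 = 3
5 = 5·1 + 0, so a_4 = 5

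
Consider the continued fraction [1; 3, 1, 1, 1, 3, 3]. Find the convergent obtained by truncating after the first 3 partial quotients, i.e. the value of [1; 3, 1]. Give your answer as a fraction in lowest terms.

a_0 = 1: 1/1
a_1 = 3: 4/3
a_2 = 1: 5/4

5/4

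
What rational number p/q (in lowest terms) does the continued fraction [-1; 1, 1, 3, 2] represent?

-7/16

Start with 2.
3 + 1/(2/1) = 3 + 1/2 = 7/2
1 + 1/(7/2) = 1 + 2/7 = 9/7
1 + 1/(9/7) = 1 + 7/9 = 16/9
-1 + 1/(16/9) = -1 + 9/16 = -7/16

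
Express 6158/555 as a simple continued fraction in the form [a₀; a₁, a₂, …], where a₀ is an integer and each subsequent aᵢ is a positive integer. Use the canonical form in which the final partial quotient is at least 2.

⌊6158/555⌋ = 11, remainder 53
⌊555/53⌋ = 10, remainder 25
⌊53/25⌋ = 2, remainder 3
⌊25/3⌋ = 8, remainder 1
⌊3/1⌋ = 3, remainder 0

[11; 10, 2, 8, 3]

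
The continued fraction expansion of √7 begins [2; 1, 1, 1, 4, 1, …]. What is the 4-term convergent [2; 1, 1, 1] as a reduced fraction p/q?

8/3

Build up convergents one term at a time:
a_0 = 2: 2/1
a_1 = 1: 3/1
a_2 = 1: 5/2
a_3 = 1: 8/3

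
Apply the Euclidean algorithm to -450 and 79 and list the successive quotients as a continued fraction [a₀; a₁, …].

-450 ÷ 79 → quotient -6, remainder 24
79 ÷ 24 → quotient 3, remainder 7
24 ÷ 7 → quotient 3, remainder 3
7 ÷ 3 → quotient 2, remainder 1
3 ÷ 1 → quotient 3, remainder 0

[-6; 3, 3, 2, 3]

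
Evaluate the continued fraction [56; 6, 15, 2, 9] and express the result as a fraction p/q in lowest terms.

Start with 9.
2 + 1/(9/1) = 2 + 1/9 = 19/9
15 + 1/(19/9) = 15 + 9/19 = 294/19
6 + 1/(294/19) = 6 + 19/294 = 1783/294
56 + 1/(1783/294) = 56 + 294/1783 = 100142/1783

100142/1783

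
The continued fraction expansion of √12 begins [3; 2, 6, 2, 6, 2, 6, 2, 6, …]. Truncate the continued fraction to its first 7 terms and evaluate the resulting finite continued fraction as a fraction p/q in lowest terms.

8733/2521

Start with 6.
2 + 1/(6/1) = 2 + 1/6 = 13/6
6 + 1/(13/6) = 6 + 6/13 = 84/13
2 + 1/(84/13) = 2 + 13/84 = 181/84
6 + 1/(181/84) = 6 + 84/181 = 1170/181
2 + 1/(1170/181) = 2 + 181/1170 = 2521/1170
3 + 1/(2521/1170) = 3 + 1170/2521 = 8733/2521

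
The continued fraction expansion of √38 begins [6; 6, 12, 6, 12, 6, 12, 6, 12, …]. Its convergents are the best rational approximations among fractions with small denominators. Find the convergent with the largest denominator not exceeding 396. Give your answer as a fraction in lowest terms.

450/73

a_0 = 6: 6/1  (≤ bound)
a_1 = 6: 37/6  (≤ bound)
a_2 = 12: 450/73  (≤ bound)
a_3 = 6: 2737/444  (> 396, stop)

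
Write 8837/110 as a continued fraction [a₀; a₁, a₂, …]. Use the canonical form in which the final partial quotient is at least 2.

[80; 2, 1, 36]

8837 = 80·110 + 37, so a_0 = 80
110 = 2·37 + 36, so a_1 = 2
37 = 1·36 + 1, so a_2 = 1
36 = 36·1 + 0, so a_3 = 36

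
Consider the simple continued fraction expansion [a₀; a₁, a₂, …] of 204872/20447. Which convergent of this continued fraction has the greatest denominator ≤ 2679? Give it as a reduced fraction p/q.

List convergents until the denominator exceeds the bound:
a_0 = 10: 10/1  (≤ bound)
a_1 = 50: 501/50  (≤ bound)
a_2 = 1: 511/51  (≤ bound)
a_3 = 6: 3567/356  (≤ bound)
a_4 = 3: 11212/1119  (≤ bound)
a_5 = 4: 48415/4832  (> 2679, stop)

11212/1119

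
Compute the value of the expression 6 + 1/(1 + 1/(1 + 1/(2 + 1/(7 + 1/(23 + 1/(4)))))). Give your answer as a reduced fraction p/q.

Start with 4.
23 + 1/(4/1) = 23 + 1/4 = 93/4
7 + 1/(93/4) = 7 + 4/93 = 655/93
2 + 1/(655/93) = 2 + 93/655 = 1403/655
1 + 1/(1403/655) = 1 + 655/1403 = 2058/1403
1 + 1/(2058/1403) = 1 + 1403/2058 = 3461/2058
6 + 1/(3461/2058) = 6 + 2058/3461 = 22824/3461

22824/3461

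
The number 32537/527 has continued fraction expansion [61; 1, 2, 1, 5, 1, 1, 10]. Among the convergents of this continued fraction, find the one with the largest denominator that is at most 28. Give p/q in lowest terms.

1667/27

a_0 = 61: 61/1  (≤ bound)
a_1 = 1: 62/1  (≤ bound)
a_2 = 2: 185/3  (≤ bound)
a_3 = 1: 247/4  (≤ bound)
a_4 = 5: 1420/23  (≤ bound)
a_5 = 1: 1667/27  (≤ bound)
a_6 = 1: 3087/50  (> 28, stop)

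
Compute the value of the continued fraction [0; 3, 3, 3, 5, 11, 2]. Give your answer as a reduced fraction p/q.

Work from the innermost term outward:
Start with 2.
11 + 1/(2/1) = 11 + 1/2 = 23/2
5 + 1/(23/2) = 5 + 2/23 = 117/23
3 + 1/(117/23) = 3 + 23/117 = 374/117
3 + 1/(374/117) = 3 + 117/374 = 1239/374
3 + 1/(1239/374) = 3 + 374/1239 = 4091/1239
0 + 1/(4091/1239) = 0 + 1239/4091 = 1239/4091

1239/4091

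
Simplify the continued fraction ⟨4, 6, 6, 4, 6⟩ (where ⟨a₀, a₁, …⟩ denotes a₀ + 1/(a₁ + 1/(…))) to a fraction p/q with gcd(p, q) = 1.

Starting at the tail and folding back:
Start with 6.
4 + 1/(6/1) = 4 + 1/6 = 25/6
6 + 1/(25/6) = 6 + 6/25 = 156/25
6 + 1/(156/25) = 6 + 25/156 = 961/156
4 + 1/(961/156) = 4 + 156/961 = 4000/961

4000/961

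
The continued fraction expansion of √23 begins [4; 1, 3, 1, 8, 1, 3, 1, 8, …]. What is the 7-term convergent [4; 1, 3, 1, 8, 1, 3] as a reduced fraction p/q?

916/191

Starting at the tail and folding back:
Start with 3.
1 + 1/(3/1) = 1 + 1/3 = 4/3
8 + 1/(4/3) = 8 + 3/4 = 35/4
1 + 1/(35/4) = 1 + 4/35 = 39/35
3 + 1/(39/35) = 3 + 35/39 = 152/39
1 + 1/(152/39) = 1 + 39/152 = 191/152
4 + 1/(191/152) = 4 + 152/191 = 916/191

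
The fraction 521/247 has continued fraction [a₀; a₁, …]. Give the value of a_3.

1

521 = 2·247 + 27, so a_0 = 2
247 = 9·27 + 4, so a_1 = 9
27 = 6·4 + 3, so a_2 = 6
4 = 1·3 + 1, so a_3 = 1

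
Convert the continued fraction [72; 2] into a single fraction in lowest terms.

Use the convergent recurrence hₖ = aₖ·hₖ₋₁ + hₖ₋₂ (and likewise for the denominators kₖ):
a_0 = 72: 72/1
a_1 = 2: 145/2

145/2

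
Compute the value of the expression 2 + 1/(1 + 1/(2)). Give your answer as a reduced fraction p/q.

a_0 = 2: 2/1
a_1 = 1: 3/1
a_2 = 2: 8/3

8/3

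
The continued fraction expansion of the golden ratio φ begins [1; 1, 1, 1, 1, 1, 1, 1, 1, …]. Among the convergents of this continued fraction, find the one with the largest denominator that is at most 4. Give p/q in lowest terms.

List convergents until the denominator exceeds the bound:
a_0 = 1: 1/1  (≤ bound)
a_1 = 1: 2/1  (≤ bound)
a_2 = 1: 3/2  (≤ bound)
a_3 = 1: 5/3  (≤ bound)
a_4 = 1: 8/5  (> 4, stop)

5/3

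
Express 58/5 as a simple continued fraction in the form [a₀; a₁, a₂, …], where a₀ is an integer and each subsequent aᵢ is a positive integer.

Apply division with remainder until the remainder is 0:
⌊58/5⌋ = 11, remainder 3
⌊5/3⌋ = 1, remainder 2
⌊3/2⌋ = 1, remainder 1
⌊2/1⌋ = 2, remainder 0

[11; 1, 1, 2]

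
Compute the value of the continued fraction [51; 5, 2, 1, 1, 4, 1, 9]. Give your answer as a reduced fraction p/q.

75908/1483

a_0 = 51: 51/1
a_1 = 5: 256/5
a_2 = 2: 563/11
a_3 = 1: 819/16
a_4 = 1: 1382/27
a_5 = 4: 6347/124
a_6 = 1: 7729/151
a_7 = 9: 75908/1483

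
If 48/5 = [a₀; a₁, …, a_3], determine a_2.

1

48 = 9·5 + 3, so a_0 = 9
5 = 1·3 + 2, so a_1 = 1
3 = 1·2 + 1, so a_2 = 1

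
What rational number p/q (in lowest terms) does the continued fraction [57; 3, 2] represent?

Use the convergent recurrence hₖ = aₖ·hₖ₋₁ + hₖ₋₂ (and likewise for the denominators kₖ):
a_0 = 57: 57/1
a_1 = 3: 172/3
a_2 = 2: 401/7

401/7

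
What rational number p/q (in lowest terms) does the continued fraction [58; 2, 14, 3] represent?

5205/89

a_0 = 58: 58/1
a_1 = 2: 117/2
a_2 = 14: 1696/29
a_3 = 3: 5205/89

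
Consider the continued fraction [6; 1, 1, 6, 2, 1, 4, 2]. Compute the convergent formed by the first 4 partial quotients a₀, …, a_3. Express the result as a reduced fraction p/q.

Start with 6.
1 + 1/(6/1) = 1 + 1/6 = 7/6
1 + 1/(7/6) = 1 + 6/7 = 13/7
6 + 1/(13/7) = 6 + 7/13 = 85/13

85/13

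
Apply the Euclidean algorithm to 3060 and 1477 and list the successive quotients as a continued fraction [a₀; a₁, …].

[2; 13, 1, 14, 7]

Repeatedly divide and take the remainder:
⌊3060/1477⌋ = 2, remainder 106
⌊1477/106⌋ = 13, remainder 99
⌊106/99⌋ = 1, remainder 7
⌊99/7⌋ = 14, remainder 1
⌊7/1⌋ = 7, remainder 0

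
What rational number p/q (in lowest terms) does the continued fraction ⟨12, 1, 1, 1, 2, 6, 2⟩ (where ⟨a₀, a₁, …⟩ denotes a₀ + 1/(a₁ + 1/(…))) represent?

1389/110

Use the convergent recurrence hₖ = aₖ·hₖ₋₁ + hₖ₋₂ (and likewise for the denominators kₖ):
a_0 = 12: 12/1
a_1 = 1: 13/1
a_2 = 1: 25/2
a_3 = 1: 38/3
a_4 = 2: 101/8
a_5 = 6: 644/51
a_6 = 2: 1389/110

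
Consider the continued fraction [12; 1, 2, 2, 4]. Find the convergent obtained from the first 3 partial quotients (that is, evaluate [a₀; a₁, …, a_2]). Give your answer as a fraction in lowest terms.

Compute successive convergents:
a_0 = 12: 12/1
a_1 = 1: 13/1
a_2 = 2: 38/3

38/3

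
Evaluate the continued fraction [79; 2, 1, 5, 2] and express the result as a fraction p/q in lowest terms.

Build up convergents one term at a time:
a_0 = 79: 79/1
a_1 = 2: 159/2
a_2 = 1: 238/3
a_3 = 5: 1349/17
a_4 = 2: 2936/37

2936/37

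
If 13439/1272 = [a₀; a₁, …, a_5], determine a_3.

13439 ÷ 1272 → quotient 10, remainder 719
1272 ÷ 719 → quotient 1, remainder 553
719 ÷ 553 → quotient 1, remainder 166
553 ÷ 166 → quotient 3, remainder 55

3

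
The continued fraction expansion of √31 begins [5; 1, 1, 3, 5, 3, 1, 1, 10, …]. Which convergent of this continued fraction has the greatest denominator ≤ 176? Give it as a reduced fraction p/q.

863/155

List convergents until the denominator exceeds the bound:
a_0 = 5: 5/1  (≤ bound)
a_1 = 1: 6/1  (≤ bound)
a_2 = 1: 11/2  (≤ bound)
a_3 = 3: 39/7  (≤ bound)
a_4 = 5: 206/37  (≤ bound)
a_5 = 3: 657/118  (≤ bound)
a_6 = 1: 863/155  (≤ bound)
a_7 = 1: 1520/273  (> 176, stop)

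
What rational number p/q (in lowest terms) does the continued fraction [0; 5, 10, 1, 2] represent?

32/163

Work from the innermost term outward:
Start with 2.
1 + 1/(2/1) = 1 + 1/2 = 3/2
10 + 1/(3/2) = 10 + 2/3 = 32/3
5 + 1/(32/3) = 5 + 3/32 = 163/32
0 + 1/(163/32) = 0 + 32/163 = 32/163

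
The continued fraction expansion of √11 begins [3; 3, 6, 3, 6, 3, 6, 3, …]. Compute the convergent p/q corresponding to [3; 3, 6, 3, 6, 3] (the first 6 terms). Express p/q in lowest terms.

Build up convergents one term at a time:
a_0 = 3: 3/1
a_1 = 3: 10/3
a_2 = 6: 63/19
a_3 = 3: 199/60
a_4 = 6: 1257/379
a_5 = 3: 3970/1197

3970/1197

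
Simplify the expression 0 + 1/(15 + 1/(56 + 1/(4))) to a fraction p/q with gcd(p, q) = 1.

225/3379

Build up convergents one term at a time:
a_0 = 0: 0/1
a_1 = 15: 1/15
a_2 = 56: 56/841
a_3 = 4: 225/3379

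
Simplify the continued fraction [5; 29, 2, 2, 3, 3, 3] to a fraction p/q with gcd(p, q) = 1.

a_0 = 5: 5/1
a_1 = 29: 146/29
a_2 = 2: 297/59
a_3 = 2: 740/147
a_4 = 3: 2517/500
a_5 = 3: 8291/1647
a_6 = 3: 27390/5441

27390/5441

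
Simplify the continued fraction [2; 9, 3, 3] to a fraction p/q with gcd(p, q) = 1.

196/93

Start with 3.
3 + 1/(3/1) = 3 + 1/3 = 10/3
9 + 1/(10/3) = 9 + 3/10 = 93/10
2 + 1/(93/10) = 2 + 10/93 = 196/93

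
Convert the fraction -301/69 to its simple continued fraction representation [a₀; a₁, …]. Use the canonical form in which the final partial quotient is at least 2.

[-5; 1, 1, 1, 3, 6]

Repeatedly divide and take the remainder:
⌊-301/69⌋ = -5, remainder 44
⌊69/44⌋ = 1, remainder 25
⌊44/25⌋ = 1, remainder 19
⌊25/19⌋ = 1, remainder 6
⌊19/6⌋ = 3, remainder 1
⌊6/1⌋ = 6, remainder 0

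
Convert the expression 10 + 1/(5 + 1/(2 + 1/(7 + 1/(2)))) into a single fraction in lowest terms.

a_0 = 10: 10/1
a_1 = 5: 51/5
a_2 = 2: 112/11
a_3 = 7: 835/82
a_4 = 2: 1782/175

1782/175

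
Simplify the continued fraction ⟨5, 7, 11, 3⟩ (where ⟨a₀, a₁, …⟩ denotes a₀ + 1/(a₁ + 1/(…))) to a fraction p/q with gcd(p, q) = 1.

1239/241

Collapse the nested fraction from the inside out:
Start with 3.
11 + 1/(3/1) = 11 + 1/3 = 34/3
7 + 1/(34/3) = 7 + 3/34 = 241/34
5 + 1/(241/34) = 5 + 34/241 = 1239/241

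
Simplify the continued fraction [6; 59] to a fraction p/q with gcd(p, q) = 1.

355/59

Work from the innermost term outward:
Start with 59.
6 + 1/(59/1) = 6 + 1/59 = 355/59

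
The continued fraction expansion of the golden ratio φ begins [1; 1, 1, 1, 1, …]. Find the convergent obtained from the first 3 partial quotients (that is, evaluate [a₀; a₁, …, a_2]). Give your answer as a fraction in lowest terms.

3/2

Start with 1.
1 + 1/(1/1) = 1 + 1/1 = 2/1
1 + 1/(2/1) = 1 + 1/2 = 3/2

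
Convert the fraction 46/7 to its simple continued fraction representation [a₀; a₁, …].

Repeatedly divide and take the remainder:
46 = 6·7 + 4, so a_0 = 6
7 = 1·4 + 3, so a_1 = 1
4 = 1·3 + 1, so a_2 = 1
3 = 3·1 + 0, so a_3 = 3

[6; 1, 1, 3]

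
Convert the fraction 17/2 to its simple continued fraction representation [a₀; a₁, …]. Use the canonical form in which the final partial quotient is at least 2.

[8; 2]

Apply division with remainder until the remainder is 0:
17 ÷ 2 → quotient 8, remainder 1
2 ÷ 1 → quotient 2, remainder 0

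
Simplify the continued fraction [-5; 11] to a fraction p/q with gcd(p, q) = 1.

Start with 11.
-5 + 1/(11/1) = -5 + 1/11 = -54/11

-54/11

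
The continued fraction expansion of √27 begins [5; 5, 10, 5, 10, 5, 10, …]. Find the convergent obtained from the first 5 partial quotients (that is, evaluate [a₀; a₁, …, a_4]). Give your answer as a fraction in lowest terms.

13775/2651

Starting at the tail and folding back:
Start with 10.
5 + 1/(10/1) = 5 + 1/10 = 51/10
10 + 1/(51/10) = 10 + 10/51 = 520/51
5 + 1/(520/51) = 5 + 51/520 = 2651/520
5 + 1/(2651/520) = 5 + 520/2651 = 13775/2651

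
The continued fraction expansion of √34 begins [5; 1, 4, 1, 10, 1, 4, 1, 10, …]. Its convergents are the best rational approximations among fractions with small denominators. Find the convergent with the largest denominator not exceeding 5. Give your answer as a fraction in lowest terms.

29/5

a_0 = 5: 5/1  (≤ bound)
a_1 = 1: 6/1  (≤ bound)
a_2 = 4: 29/5  (≤ bound)
a_3 = 1: 35/6  (> 5, stop)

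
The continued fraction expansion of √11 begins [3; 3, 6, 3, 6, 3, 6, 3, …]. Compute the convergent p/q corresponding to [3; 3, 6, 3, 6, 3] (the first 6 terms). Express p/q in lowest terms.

a_0 = 3: 3/1
a_1 = 3: 10/3
a_2 = 6: 63/19
a_3 = 3: 199/60
a_4 = 6: 1257/379
a_5 = 3: 3970/1197

3970/1197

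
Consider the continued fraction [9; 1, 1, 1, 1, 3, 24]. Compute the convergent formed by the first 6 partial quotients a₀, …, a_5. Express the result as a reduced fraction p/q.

173/18

Start with 3.
1 + 1/(3/1) = 1 + 1/3 = 4/3
1 + 1/(4/3) = 1 + 3/4 = 7/4
1 + 1/(7/4) = 1 + 4/7 = 11/7
1 + 1/(11/7) = 1 + 7/11 = 18/11
9 + 1/(18/11) = 9 + 11/18 = 173/18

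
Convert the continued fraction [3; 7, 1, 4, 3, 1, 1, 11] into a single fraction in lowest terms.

a_0 = 3: 3/1
a_1 = 7: 22/7
a_2 = 1: 25/8
a_3 = 4: 122/39
a_4 = 3: 391/125
a_5 = 1: 513/164
a_6 = 1: 904/289
a_7 = 11: 10457/3343

10457/3343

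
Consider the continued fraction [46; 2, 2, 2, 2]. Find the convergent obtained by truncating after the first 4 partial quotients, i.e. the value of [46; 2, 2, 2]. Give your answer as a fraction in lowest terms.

Start with 2.
2 + 1/(2/1) = 2 + 1/2 = 5/2
2 + 1/(5/2) = 2 + 2/5 = 12/5
46 + 1/(12/5) = 46 + 5/12 = 557/12

557/12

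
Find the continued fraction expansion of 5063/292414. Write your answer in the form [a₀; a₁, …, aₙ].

[0; 57, 1, 3, 12, 25, 1, 3]

⌊5063/292414⌋ = 0, remainder 5063
⌊292414/5063⌋ = 57, remainder 3823
⌊5063/3823⌋ = 1, remainder 1240
⌊3823/1240⌋ = 3, remainder 103
⌊1240/103⌋ = 12, remainder 4
⌊103/4⌋ = 25, remainder 3
⌊4/3⌋ = 1, remainder 1
⌊3/1⌋ = 3, remainder 0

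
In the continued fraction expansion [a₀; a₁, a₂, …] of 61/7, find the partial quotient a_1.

61 ÷ 7 → quotient 8, remainder 5
7 ÷ 5 → quotient 1, remainder 2

1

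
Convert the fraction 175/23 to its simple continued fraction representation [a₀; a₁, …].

⌊175/23⌋ = 7, remainder 14
⌊23/14⌋ = 1, remainder 9
⌊14/9⌋ = 1, remainder 5
⌊9/5⌋ = 1, remainder 4
⌊5/4⌋ = 1, remainder 1
⌊4/1⌋ = 4, remainder 0

[7; 1, 1, 1, 1, 4]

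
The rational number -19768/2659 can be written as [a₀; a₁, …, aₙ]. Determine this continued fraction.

Run the Euclidean algorithm, recording each quotient:
-19768 ÷ 2659 → quotient -8, remainder 1504
2659 ÷ 1504 → quotient 1, remainder 1155
1504 ÷ 1155 → quotient 1, remainder 349
1155 ÷ 349 → quotient 3, remainder 108
349 ÷ 108 → quotient 3, remainder 25
108 ÷ 25 → quotient 4, remainder 8
25 ÷ 8 → quotient 3, remainder 1
8 ÷ 1 → quotient 8, remainder 0

[-8; 1, 1, 3, 3, 4, 3, 8]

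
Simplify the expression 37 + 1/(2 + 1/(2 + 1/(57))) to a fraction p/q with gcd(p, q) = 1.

Compute successive convergents:
a_0 = 37: 37/1
a_1 = 2: 75/2
a_2 = 2: 187/5
a_3 = 57: 10734/287

10734/287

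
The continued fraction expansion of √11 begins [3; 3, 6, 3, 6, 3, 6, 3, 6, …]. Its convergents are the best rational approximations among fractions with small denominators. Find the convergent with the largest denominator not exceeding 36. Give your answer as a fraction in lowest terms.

a_0 = 3: 3/1  (≤ bound)
a_1 = 3: 10/3  (≤ bound)
a_2 = 6: 63/19  (≤ bound)
a_3 = 3: 199/60  (> 36, stop)

63/19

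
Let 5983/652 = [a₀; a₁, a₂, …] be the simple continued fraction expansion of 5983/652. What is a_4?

5983 = 9·652 + 115, so a_0 = 9
652 = 5·115 + 77, so a_1 = 5
115 = 1·77 + 38, so a_2 = 1
77 = 2·38 + 1, so a_3 = 2
38 = 38·1 + 0, so a_4 = 38

38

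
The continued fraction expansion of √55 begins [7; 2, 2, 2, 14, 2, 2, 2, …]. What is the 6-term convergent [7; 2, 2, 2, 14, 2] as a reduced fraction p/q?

2655/358

Compute successive convergents:
a_0 = 7: 7/1
a_1 = 2: 15/2
a_2 = 2: 37/5
a_3 = 2: 89/12
a_4 = 14: 1283/173
a_5 = 2: 2655/358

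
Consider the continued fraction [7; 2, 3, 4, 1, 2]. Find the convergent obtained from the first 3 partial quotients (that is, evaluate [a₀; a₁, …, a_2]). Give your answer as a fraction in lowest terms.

a_0 = 7: 7/1
a_1 = 2: 15/2
a_2 = 3: 52/7

52/7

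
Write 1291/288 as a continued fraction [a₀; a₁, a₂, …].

1291 ÷ 288 → quotient 4, remainder 139
288 ÷ 139 → quotient 2, remainder 10
139 ÷ 10 → quotient 13, remainder 9
10 ÷ 9 → quotient 1, remainder 1
9 ÷ 1 → quotient 9, remainder 0

[4; 2, 13, 1, 9]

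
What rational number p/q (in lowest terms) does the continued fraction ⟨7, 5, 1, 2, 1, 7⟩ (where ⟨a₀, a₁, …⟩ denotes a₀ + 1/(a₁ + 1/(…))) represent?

Compute successive convergents:
a_0 = 7: 7/1
a_1 = 5: 36/5
a_2 = 1: 43/6
a_3 = 2: 122/17
a_4 = 1: 165/23
a_5 = 7: 1277/178

1277/178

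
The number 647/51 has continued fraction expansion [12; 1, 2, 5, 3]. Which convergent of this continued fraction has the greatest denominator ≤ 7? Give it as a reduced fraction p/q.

List convergents until the denominator exceeds the bound:
a_0 = 12: 12/1  (≤ bound)
a_1 = 1: 13/1  (≤ bound)
a_2 = 2: 38/3  (≤ bound)
a_3 = 5: 203/16  (> 7, stop)

38/3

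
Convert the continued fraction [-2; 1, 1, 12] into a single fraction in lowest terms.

-37/25

Use the convergent recurrence hₖ = aₖ·hₖ₋₁ + hₖ₋₂ (and likewise for the denominators kₖ):
a_0 = -2: -2/1
a_1 = 1: -1/1
a_2 = 1: -3/2
a_3 = 12: -37/25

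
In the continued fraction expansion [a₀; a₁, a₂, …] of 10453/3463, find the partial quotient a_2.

10453 ÷ 3463 → quotient 3, remainder 64
3463 ÷ 64 → quotient 54, remainder 7
64 ÷ 7 → quotient 9, remainder 1

9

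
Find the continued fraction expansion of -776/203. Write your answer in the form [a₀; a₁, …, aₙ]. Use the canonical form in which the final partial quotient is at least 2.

[-4; 5, 1, 1, 1, 3, 3]

-776 = -4·203 + 36, so a_0 = -4
203 = 5·36 + 23, so a_1 = 5
36 = 1·23 + 13, so a_2 = 1
23 = 1·13 + 10, so a_3 = 1
13 = 1·10 + 3, so a_4 = 1
10 = 3·3 + 1, so a_5 = 3
3 = 3·1 + 0, so a_6 = 3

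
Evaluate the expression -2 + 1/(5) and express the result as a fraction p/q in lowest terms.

-9/5

Start with 5.
-2 + 1/(5/1) = -2 + 1/5 = -9/5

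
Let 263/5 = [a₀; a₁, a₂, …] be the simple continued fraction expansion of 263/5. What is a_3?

2

263 = 52·5 + 3, so a_0 = 52
5 = 1·3 + 2, so a_1 = 1
3 = 1·2 + 1, so a_2 = 1
2 = 2·1 + 0, so a_3 = 2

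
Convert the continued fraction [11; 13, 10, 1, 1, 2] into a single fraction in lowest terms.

7687/694

Compute successive convergents:
a_0 = 11: 11/1
a_1 = 13: 144/13
a_2 = 10: 1451/131
a_3 = 1: 1595/144
a_4 = 1: 3046/275
a_5 = 2: 7687/694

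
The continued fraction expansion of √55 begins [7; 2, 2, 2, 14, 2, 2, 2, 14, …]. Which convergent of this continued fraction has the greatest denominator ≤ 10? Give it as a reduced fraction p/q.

List convergents until the denominator exceeds the bound:
a_0 = 7: 7/1  (≤ bound)
a_1 = 2: 15/2  (≤ bound)
a_2 = 2: 37/5  (≤ bound)
a_3 = 2: 89/12  (> 10, stop)

37/5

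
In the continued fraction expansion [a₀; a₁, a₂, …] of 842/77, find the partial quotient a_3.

⌊842/77⌋ = 10, remainder 72
⌊77/72⌋ = 1, remainder 5
⌊72/5⌋ = 14, remainder 2
⌊5/2⌋ = 2, remainder 1

2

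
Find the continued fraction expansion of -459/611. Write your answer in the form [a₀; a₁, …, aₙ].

-459 = -1·611 + 152, so a_0 = -1
611 = 4·152 + 3, so a_1 = 4
152 = 50·3 + 2, so a_2 = 50
3 = 1·2 + 1, so a_3 = 1
2 = 2·1 + 0, so a_4 = 2

[-1; 4, 50, 1, 2]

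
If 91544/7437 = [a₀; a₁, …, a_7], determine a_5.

⌊91544/7437⌋ = 12, remainder 2300
⌊7437/2300⌋ = 3, remainder 537
⌊2300/537⌋ = 4, remainder 152
⌊537/152⌋ = 3, remainder 81
⌊152/81⌋ = 1, remainder 71
⌊81/71⌋ = 1, remainder 10

1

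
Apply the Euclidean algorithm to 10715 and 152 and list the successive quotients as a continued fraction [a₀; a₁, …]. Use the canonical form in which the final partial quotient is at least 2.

[70; 2, 37, 2]

Run the Euclidean algorithm, recording each quotient:
⌊10715/152⌋ = 70, remainder 75
⌊152/75⌋ = 2, remainder 2
⌊75/2⌋ = 37, remainder 1
⌊2/1⌋ = 2, remainder 0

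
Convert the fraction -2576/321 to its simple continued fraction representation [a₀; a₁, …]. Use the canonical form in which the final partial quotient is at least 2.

[-9; 1, 39, 8]

-2576 ÷ 321 → quotient -9, remainder 313
321 ÷ 313 → quotient 1, remainder 8
313 ÷ 8 → quotient 39, remainder 1
8 ÷ 1 → quotient 8, remainder 0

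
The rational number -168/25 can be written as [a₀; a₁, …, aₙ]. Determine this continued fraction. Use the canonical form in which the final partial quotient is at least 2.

[-7; 3, 1, 1, 3]

-168 ÷ 25 → quotient -7, remainder 7
25 ÷ 7 → quotient 3, remainder 4
7 ÷ 4 → quotient 1, remainder 3
4 ÷ 3 → quotient 1, remainder 1
3 ÷ 1 → quotient 3, remainder 0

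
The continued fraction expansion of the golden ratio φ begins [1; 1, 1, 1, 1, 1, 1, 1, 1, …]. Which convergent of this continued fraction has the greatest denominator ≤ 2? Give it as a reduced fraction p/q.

3/2

List convergents until the denominator exceeds the bound:
a_0 = 1: 1/1  (≤ bound)
a_1 = 1: 2/1  (≤ bound)
a_2 = 1: 3/2  (≤ bound)
a_3 = 1: 5/3  (> 2, stop)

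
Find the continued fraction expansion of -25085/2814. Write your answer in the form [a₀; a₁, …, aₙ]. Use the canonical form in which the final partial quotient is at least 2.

Repeatedly divide and take the remainder:
-25085 = -9·2814 + 241, so a_0 = -9
2814 = 11·241 + 163, so a_1 = 11
241 = 1·163 + 78, so a_2 = 1
163 = 2·78 + 7, so a_3 = 2
78 = 11·7 + 1, so a_4 = 11
7 = 7·1 + 0, so a_5 = 7

[-9; 11, 1, 2, 11, 7]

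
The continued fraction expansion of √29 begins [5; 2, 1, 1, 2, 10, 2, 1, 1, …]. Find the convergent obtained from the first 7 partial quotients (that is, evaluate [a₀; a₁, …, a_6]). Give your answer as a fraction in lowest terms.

Collapse the nested fraction from the inside out:
Start with 2.
10 + 1/(2/1) = 10 + 1/2 = 21/2
2 + 1/(21/2) = 2 + 2/21 = 44/21
1 + 1/(44/21) = 1 + 21/44 = 65/44
1 + 1/(65/44) = 1 + 44/65 = 109/65
2 + 1/(109/65) = 2 + 65/109 = 283/109
5 + 1/(283/109) = 5 + 109/283 = 1524/283

1524/283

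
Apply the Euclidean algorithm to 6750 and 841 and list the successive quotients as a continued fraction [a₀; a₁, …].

[8; 38, 4, 2, 2]

Apply division with remainder until the remainder is 0:
6750 ÷ 841 → quotient 8, remainder 22
841 ÷ 22 → quotient 38, remainder 5
22 ÷ 5 → quotient 4, remainder 2
5 ÷ 2 → quotient 2, remainder 1
2 ÷ 1 → quotient 2, remainder 0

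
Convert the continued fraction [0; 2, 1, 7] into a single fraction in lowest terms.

Starting at the tail and folding back:
Start with 7.
1 + 1/(7/1) = 1 + 1/7 = 8/7
2 + 1/(8/7) = 2 + 7/8 = 23/8
0 + 1/(23/8) = 0 + 8/23 = 8/23

8/23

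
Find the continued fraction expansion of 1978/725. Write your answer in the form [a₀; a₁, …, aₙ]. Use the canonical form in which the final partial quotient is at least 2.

[2; 1, 2, 1, 2, 7, 1, 7]

Apply division with remainder until the remainder is 0:
1978 = 2·725 + 528, so a_0 = 2
725 = 1·528 + 197, so a_1 = 1
528 = 2·197 + 134, so a_2 = 2
197 = 1·134 + 63, so a_3 = 1
134 = 2·63 + 8, so a_4 = 2
63 = 7·8 + 7, so a_5 = 7
8 = 1·7 + 1, so a_6 = 1
7 = 7·1 + 0, so a_7 = 7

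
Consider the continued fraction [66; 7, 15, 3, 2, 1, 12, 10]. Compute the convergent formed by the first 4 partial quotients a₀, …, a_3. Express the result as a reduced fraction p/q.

21496/325

Use the convergent recurrence hₖ = aₖ·hₖ₋₁ + hₖ₋₂ (and likewise for the denominators kₖ):
a_0 = 66: 66/1
a_1 = 7: 463/7
a_2 = 15: 7011/106
a_3 = 3: 21496/325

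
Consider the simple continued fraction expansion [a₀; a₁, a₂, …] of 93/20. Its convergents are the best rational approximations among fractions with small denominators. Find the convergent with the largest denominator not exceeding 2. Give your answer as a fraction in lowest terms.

9/2

a_0 = 4: 4/1  (≤ bound)
a_1 = 1: 5/1  (≤ bound)
a_2 = 1: 9/2  (≤ bound)
a_3 = 1: 14/3  (> 2, stop)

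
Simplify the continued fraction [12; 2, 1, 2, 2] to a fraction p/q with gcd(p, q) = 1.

Collapse the nested fraction from the inside out:
Start with 2.
2 + 1/(2/1) = 2 + 1/2 = 5/2
1 + 1/(5/2) = 1 + 2/5 = 7/5
2 + 1/(7/5) = 2 + 5/7 = 19/7
12 + 1/(19/7) = 12 + 7/19 = 235/19

235/19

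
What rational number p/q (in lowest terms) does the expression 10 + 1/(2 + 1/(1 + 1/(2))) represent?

83/8

a_0 = 10: 10/1
a_1 = 2: 21/2
a_2 = 1: 31/3
a_3 = 2: 83/8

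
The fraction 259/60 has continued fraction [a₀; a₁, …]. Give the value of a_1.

259 ÷ 60 → quotient 4, remainder 19
60 ÷ 19 → quotient 3, remainder 3

3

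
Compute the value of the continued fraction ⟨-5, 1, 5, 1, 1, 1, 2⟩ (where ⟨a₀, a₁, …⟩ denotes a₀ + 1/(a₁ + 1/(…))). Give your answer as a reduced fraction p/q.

-220/53

Collapse the nested fraction from the inside out:
Start with 2.
1 + 1/(2/1) = 1 + 1/2 = 3/2
1 + 1/(3/2) = 1 + 2/3 = 5/3
1 + 1/(5/3) = 1 + 3/5 = 8/5
5 + 1/(8/5) = 5 + 5/8 = 45/8
1 + 1/(45/8) = 1 + 8/45 = 53/45
-5 + 1/(53/45) = -5 + 45/53 = -220/53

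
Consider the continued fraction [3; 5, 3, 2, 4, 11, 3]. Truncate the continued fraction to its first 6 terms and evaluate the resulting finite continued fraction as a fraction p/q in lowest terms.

Build up convergents one term at a time:
a_0 = 3: 3/1
a_1 = 5: 16/5
a_2 = 3: 51/16
a_3 = 2: 118/37
a_4 = 4: 523/164
a_5 = 11: 5871/1841

5871/1841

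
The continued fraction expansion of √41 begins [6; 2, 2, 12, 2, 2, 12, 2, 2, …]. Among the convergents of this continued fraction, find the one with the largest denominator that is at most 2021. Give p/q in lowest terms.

List convergents until the denominator exceeds the bound:
a_0 = 6: 6/1  (≤ bound)
a_1 = 2: 13/2  (≤ bound)
a_2 = 2: 32/5  (≤ bound)
a_3 = 12: 397/62  (≤ bound)
a_4 = 2: 826/129  (≤ bound)
a_5 = 2: 2049/320  (≤ bound)
a_6 = 12: 25414/3969  (> 2021, stop)

2049/320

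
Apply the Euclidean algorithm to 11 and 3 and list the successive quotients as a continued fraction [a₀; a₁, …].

[3; 1, 2]

Repeatedly divide and take the remainder:
⌊11/3⌋ = 3, remainder 2
⌊3/2⌋ = 1, remainder 1
⌊2/1⌋ = 2, remainder 0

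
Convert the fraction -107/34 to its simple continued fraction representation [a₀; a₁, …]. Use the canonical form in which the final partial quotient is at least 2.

-107 = -4·34 + 29, so a_0 = -4
34 = 1·29 + 5, so a_1 = 1
29 = 5·5 + 4, so a_2 = 5
5 = 1·4 + 1, so a_3 = 1
4 = 4·1 + 0, so a_4 = 4

[-4; 1, 5, 1, 4]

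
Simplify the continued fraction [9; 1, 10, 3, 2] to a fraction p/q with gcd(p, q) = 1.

a_0 = 9: 9/1
a_1 = 1: 10/1
a_2 = 10: 109/11
a_3 = 3: 337/34
a_4 = 2: 783/79

783/79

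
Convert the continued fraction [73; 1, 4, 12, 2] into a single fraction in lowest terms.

9373/127

Start with 2.
12 + 1/(2/1) = 12 + 1/2 = 25/2
4 + 1/(25/2) = 4 + 2/25 = 102/25
1 + 1/(102/25) = 1 + 25/102 = 127/102
73 + 1/(127/102) = 73 + 102/127 = 9373/127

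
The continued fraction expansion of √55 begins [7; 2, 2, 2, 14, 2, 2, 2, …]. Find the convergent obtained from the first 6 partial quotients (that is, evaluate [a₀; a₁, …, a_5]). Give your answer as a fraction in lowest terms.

Compute successive convergents:
a_0 = 7: 7/1
a_1 = 2: 15/2
a_2 = 2: 37/5
a_3 = 2: 89/12
a_4 = 14: 1283/173
a_5 = 2: 2655/358

2655/358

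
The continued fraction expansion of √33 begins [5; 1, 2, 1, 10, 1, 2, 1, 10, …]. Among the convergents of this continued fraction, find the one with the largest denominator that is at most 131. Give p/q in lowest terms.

a_0 = 5: 5/1  (≤ bound)
a_1 = 1: 6/1  (≤ bound)
a_2 = 2: 17/3  (≤ bound)
a_3 = 1: 23/4  (≤ bound)
a_4 = 10: 247/43  (≤ bound)
a_5 = 1: 270/47  (≤ bound)
a_6 = 2: 787/137  (> 131, stop)

270/47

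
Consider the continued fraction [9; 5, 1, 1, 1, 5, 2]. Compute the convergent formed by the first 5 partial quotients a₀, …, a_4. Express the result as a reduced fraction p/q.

156/17

Compute successive convergents:
a_0 = 9: 9/1
a_1 = 5: 46/5
a_2 = 1: 55/6
a_3 = 1: 101/11
a_4 = 1: 156/17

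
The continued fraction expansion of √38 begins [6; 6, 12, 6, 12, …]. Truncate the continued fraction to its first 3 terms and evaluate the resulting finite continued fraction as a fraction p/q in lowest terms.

450/73

Start with 12.
6 + 1/(12/1) = 6 + 1/12 = 73/12
6 + 1/(73/12) = 6 + 12/73 = 450/73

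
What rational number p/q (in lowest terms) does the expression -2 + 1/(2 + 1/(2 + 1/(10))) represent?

-83/52

Start with 10.
2 + 1/(10/1) = 2 + 1/10 = 21/10
2 + 1/(21/10) = 2 + 10/21 = 52/21
-2 + 1/(52/21) = -2 + 21/52 = -83/52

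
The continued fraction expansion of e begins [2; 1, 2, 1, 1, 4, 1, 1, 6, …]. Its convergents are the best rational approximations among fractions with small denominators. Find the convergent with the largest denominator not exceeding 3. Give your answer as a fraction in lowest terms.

8/3

List convergents until the denominator exceeds the bound:
a_0 = 2: 2/1  (≤ bound)
a_1 = 1: 3/1  (≤ bound)
a_2 = 2: 8/3  (≤ bound)
a_3 = 1: 11/4  (> 3, stop)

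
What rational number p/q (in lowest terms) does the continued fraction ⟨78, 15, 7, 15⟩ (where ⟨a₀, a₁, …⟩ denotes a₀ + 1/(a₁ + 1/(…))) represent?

125296/1605

Start with 15.
7 + 1/(15/1) = 7 + 1/15 = 106/15
15 + 1/(106/15) = 15 + 15/106 = 1605/106
78 + 1/(1605/106) = 78 + 106/1605 = 125296/1605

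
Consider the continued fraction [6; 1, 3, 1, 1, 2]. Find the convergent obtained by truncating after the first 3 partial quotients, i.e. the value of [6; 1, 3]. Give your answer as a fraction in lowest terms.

Start with 3.
1 + 1/(3/1) = 1 + 1/3 = 4/3
6 + 1/(4/3) = 6 + 3/4 = 27/4

27/4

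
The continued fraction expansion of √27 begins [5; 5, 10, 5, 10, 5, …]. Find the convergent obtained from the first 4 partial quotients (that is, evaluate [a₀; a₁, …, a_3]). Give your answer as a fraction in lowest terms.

a_0 = 5: 5/1
a_1 = 5: 26/5
a_2 = 10: 265/51
a_3 = 5: 1351/260

1351/260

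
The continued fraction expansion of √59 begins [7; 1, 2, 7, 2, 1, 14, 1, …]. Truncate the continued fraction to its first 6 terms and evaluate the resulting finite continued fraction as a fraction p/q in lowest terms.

530/69

Starting at the tail and folding back:
Start with 1.
2 + 1/(1/1) = 2 + 1/1 = 3/1
7 + 1/(3/1) = 7 + 1/3 = 22/3
2 + 1/(22/3) = 2 + 3/22 = 47/22
1 + 1/(47/22) = 1 + 22/47 = 69/47
7 + 1/(69/47) = 7 + 47/69 = 530/69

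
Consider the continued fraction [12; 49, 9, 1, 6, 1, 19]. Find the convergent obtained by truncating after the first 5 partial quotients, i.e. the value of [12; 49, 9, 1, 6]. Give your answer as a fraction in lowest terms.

40725/3388

a_0 = 12: 12/1
a_1 = 49: 589/49
a_2 = 9: 5313/442
a_3 = 1: 5902/491
a_4 = 6: 40725/3388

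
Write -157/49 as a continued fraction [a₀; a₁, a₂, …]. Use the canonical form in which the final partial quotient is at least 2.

[-4; 1, 3, 1, 9]

-157 = -4·49 + 39, so a_0 = -4
49 = 1·39 + 10, so a_1 = 1
39 = 3·10 + 9, so a_2 = 3
10 = 1·9 + 1, so a_3 = 1
9 = 9·1 + 0, so a_4 = 9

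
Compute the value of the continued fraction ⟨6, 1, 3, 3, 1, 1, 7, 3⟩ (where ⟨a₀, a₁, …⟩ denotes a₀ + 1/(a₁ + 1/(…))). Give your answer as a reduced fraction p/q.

4811/711

Work from the innermost term outward:
Start with 3.
7 + 1/(3/1) = 7 + 1/3 = 22/3
1 + 1/(22/3) = 1 + 3/22 = 25/22
1 + 1/(25/22) = 1 + 22/25 = 47/25
3 + 1/(47/25) = 3 + 25/47 = 166/47
3 + 1/(166/47) = 3 + 47/166 = 545/166
1 + 1/(545/166) = 1 + 166/545 = 711/545
6 + 1/(711/545) = 6 + 545/711 = 4811/711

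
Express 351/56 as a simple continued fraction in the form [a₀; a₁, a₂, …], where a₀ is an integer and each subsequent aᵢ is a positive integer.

[6; 3, 1, 2, 1, 3]

⌊351/56⌋ = 6, remainder 15
⌊56/15⌋ = 3, remainder 11
⌊15/11⌋ = 1, remainder 4
⌊11/4⌋ = 2, remainder 3
⌊4/3⌋ = 1, remainder 1
⌊3/1⌋ = 3, remainder 0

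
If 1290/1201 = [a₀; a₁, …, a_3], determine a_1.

⌊1290/1201⌋ = 1, remainder 89
⌊1201/89⌋ = 13, remainder 44

13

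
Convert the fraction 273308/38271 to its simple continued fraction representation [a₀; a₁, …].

⌊273308/38271⌋ = 7, remainder 5411
⌊38271/5411⌋ = 7, remainder 394
⌊5411/394⌋ = 13, remainder 289
⌊394/289⌋ = 1, remainder 105
⌊289/105⌋ = 2, remainder 79
⌊105/79⌋ = 1, remainder 26
⌊79/26⌋ = 3, remainder 1
⌊26/1⌋ = 26, remainder 0

[7; 7, 13, 1, 2, 1, 3, 26]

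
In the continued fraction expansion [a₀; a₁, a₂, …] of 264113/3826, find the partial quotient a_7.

3

Repeatedly divide and take the remainder:
⌊264113/3826⌋ = 69, remainder 119
⌊3826/119⌋ = 32, remainder 18
⌊119/18⌋ = 6, remainder 11
⌊18/11⌋ = 1, remainder 7
⌊11/7⌋ = 1, remainder 4
⌊7/4⌋ = 1, remainder 3
⌊4/3⌋ = 1, remainder 1
⌊3/1⌋ = 3, remainder 0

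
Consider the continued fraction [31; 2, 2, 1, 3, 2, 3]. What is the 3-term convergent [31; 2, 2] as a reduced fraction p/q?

157/5

a_0 = 31: 31/1
a_1 = 2: 63/2
a_2 = 2: 157/5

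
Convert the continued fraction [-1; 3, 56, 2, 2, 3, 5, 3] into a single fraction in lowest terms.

-32667/48857

a_0 = -1: -1/1
a_1 = 3: -2/3
a_2 = 56: -113/169
a_3 = 2: -228/341
a_4 = 2: -569/851
a_5 = 3: -1935/2894
a_6 = 5: -10244/15321
a_7 = 3: -32667/48857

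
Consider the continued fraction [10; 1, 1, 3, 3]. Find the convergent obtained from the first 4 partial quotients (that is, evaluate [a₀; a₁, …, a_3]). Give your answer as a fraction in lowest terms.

a_0 = 10: 10/1
a_1 = 1: 11/1
a_2 = 1: 21/2
a_3 = 3: 74/7

74/7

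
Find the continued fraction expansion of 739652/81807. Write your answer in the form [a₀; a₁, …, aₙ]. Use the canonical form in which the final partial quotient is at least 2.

⌊739652/81807⌋ = 9, remainder 3389
⌊81807/3389⌋ = 24, remainder 471
⌊3389/471⌋ = 7, remainder 92
⌊471/92⌋ = 5, remainder 11
⌊92/11⌋ = 8, remainder 4
⌊11/4⌋ = 2, remainder 3
⌊4/3⌋ = 1, remainder 1
⌊3/1⌋ = 3, remainder 0

[9; 24, 7, 5, 8, 2, 1, 3]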